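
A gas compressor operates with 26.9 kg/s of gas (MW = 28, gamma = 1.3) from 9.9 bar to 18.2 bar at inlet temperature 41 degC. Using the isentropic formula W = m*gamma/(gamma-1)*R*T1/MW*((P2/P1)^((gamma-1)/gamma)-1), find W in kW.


Isentropic work: W = m*(gamma/(gamma-1))*(R*T1/MW)*((P2/P1)^((gamma-1)/gamma) - 1)
T1 = 41 + 273.15 = 314.15 K
Pressure ratio = 18.2 / 9.9 = 1.83838
Exponent = (1.3 - 1)/1.3 = 0.230769
(P2/P1)^exp - 1 = 1.83838^0.230769 - 1 = 0.150863
W = 26.9 * 1.3 / 0.3 * 8.314 * 314.15 / 28 * 0.150863 = 1640

1640 kW


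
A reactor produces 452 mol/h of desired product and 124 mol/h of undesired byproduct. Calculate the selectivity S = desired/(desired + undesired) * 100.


Selectivity = desired / (desired + undesired) * 100
Total products = 452 + 124 = 576 mol/h
S = 452 / 576 * 100
= 0.7847 * 100
= 78.47 %

78.47 %


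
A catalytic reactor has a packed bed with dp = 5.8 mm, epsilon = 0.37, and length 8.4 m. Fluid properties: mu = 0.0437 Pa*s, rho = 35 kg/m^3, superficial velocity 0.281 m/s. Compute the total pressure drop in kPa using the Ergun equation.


dp = 5.8 mm = 0.0058 m
Viscous term = 150*0.0437*0.281*(1-0.37)^2 / (0.0058^2*0.37^3) = 429041
Inertial term = 1.75*35*0.281^2*(1-0.37) / (0.0058*0.37^3) = 10371.1
dP/L = 429041 + 10371.1 = 439412 Pa/m
dP = 439412 * 8.4 / 1000 = 3691 kPa

3691 kPa


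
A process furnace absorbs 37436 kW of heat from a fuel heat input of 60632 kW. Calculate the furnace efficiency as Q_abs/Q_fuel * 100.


Furnace efficiency = Q_absorbed / Q_fuel * 100
= 37436 / 60632 * 100 = 61.74

61.74 %


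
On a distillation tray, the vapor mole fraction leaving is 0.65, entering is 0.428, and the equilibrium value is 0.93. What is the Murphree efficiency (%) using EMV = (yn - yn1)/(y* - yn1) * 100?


Murphree vapor efficiency: EMV = (y_n - y_(n-1)) / (y*_n - y_(n-1)) * 100
EMV = (0.65 - 0.428) / (0.93 - 0.428) * 100 = 0.222 / 0.502 * 100 = 44.22

44.22 %


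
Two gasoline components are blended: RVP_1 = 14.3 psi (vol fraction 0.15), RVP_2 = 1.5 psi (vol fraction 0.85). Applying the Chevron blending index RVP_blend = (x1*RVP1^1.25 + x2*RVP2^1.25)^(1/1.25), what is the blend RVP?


Chevron index: RVP_blend = (sum xi*RVPi^1.25)^(1/1.25)
RVP^1.25 terms: 0.15 * 14.3^1.25 + 0.85 * 1.5^1.25 = 5.58222
RVP_blend = 5.58222^(1/1.25) = 3.958

3.958 psi


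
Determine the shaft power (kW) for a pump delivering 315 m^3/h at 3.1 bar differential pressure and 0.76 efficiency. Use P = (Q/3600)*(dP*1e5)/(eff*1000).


Q = 315 / 3600 = 0.0875 m^3/s
P = 0.0875 * (3.1 * 1e5) / 0.76 / 1000 = 35.69

35.69 kW


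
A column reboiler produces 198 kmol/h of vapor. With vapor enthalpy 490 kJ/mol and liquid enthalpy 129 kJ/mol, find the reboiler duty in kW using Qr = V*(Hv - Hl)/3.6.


Qr = 198 * (490 - 129) / 3.6 = 198 * 361 / 3.6 = 19860

19860 kW


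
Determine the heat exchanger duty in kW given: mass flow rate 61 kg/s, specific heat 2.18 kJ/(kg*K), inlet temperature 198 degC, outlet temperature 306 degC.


Q = m_dot * cp * delta_T
delta_T = 306 - 198 = 108 K
Q = 61 * 2.18 * 108
= 132.98 * 108
= 14361.84 kW

14361.84 kW


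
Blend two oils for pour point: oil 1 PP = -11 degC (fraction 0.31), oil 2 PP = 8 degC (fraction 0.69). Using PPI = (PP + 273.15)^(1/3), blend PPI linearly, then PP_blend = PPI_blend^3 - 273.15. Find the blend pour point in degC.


PPI_1 = (-11 + 273.15)^(1/3) = 6.400049
PPI_2 = (8 + 273.15)^(1/3) = 6.551077
PPI_blend = 0.31 * 6.400049 + 0.69 * 6.551077 = 6.504258
PP_blend = 6.504258^3 - 273.15 = 275.1651 - 273.15 = 2.02

2.02 degC


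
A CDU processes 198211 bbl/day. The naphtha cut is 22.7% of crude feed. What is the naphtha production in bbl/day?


Crude throughput = 198211 bbl/day
Fraction yield = 22.7%
yield = throughput * fraction / 100
yield = 198211 * 22.7 / 100 = 44993.897

44993.897 bbl/day


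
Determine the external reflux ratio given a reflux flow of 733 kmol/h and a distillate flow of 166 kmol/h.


Reflux ratio definition: R = L / D (liquid returned / distillate withdrawn)
L = 733 kmol/h, D = 166 kmol/h
R = 733 / 166 = 4.416

4.416


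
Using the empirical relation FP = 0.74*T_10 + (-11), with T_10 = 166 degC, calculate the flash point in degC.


FP = 0.74 * 166 + (-11) = 111.84

111.84 degC


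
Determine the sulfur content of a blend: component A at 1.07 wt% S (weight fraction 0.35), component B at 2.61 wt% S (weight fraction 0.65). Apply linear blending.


Linear sulfur blending: S_blend = x1*S1 + x2*S2
Contribution 1: 0.35 * 1.07 = 0.3745 wt%
Contribution 2: 0.65 * 2.61 = 1.6965 wt%
S_blend = 0.3745 + 1.6965 = 2.071

2.071 wt%


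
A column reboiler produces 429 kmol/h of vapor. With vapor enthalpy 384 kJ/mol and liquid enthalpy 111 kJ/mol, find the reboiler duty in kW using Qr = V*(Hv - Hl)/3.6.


Qr = 429 * (384 - 111) / 3.6 = 429 * 273 / 3.6 = 32530

32530 kW


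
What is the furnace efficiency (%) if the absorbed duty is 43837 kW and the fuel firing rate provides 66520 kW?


Furnace efficiency = Q_absorbed / Q_fuel * 100
= 43837 / 66520 * 100 = 65.90

65.90 %


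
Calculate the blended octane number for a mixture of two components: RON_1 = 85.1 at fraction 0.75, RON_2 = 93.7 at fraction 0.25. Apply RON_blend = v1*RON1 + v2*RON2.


Linear blending: RON_blend = sum(vi * RONi)
Contribution 1: 0.75 * 85.1 = 63.825
Contribution 2: 0.25 * 93.7 = 23.425
RON_blend = 63.825 + 23.425 = 87.25

87.25


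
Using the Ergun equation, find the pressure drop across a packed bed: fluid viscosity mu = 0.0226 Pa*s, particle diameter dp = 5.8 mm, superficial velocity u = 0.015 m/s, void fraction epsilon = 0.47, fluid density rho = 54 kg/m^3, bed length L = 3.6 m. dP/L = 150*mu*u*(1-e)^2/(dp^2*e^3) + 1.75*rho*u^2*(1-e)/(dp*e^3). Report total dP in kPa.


dp = 5.8 mm = 0.0058 m
Viscous term = 150*0.0226*0.015*(1-0.47)^2 / (0.0058^2*0.47^3) = 4089.72
Inertial term = 1.75*54*0.015^2*(1-0.47) / (0.0058*0.47^3) = 18.7141
dP/L = 4089.72 + 18.7141 = 4108.43 Pa/m
dP = 4108.43 * 3.6 / 1000 = 14.79 kPa

14.79 kPa


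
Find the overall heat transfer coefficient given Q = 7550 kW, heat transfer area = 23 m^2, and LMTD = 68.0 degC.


From Q = U*A*LMTD, U = Q / (A * LMTD)
U = 7550 / (23 * 68.0) = 7550 / 1564 = 4.827

4.827 kW/(m^2*K)


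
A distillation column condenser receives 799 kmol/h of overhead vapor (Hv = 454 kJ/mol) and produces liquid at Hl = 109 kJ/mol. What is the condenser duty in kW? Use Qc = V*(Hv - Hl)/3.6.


Qc = 799 * (454 - 109) / 3.6 = 799 * 345 / 3.6 = 76570

76570 kW


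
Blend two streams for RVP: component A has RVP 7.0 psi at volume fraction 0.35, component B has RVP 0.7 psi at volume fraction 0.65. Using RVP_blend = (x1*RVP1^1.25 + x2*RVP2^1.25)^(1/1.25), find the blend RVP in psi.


Chevron index: RVP_blend = (sum xi*RVPi^1.25)^(1/1.25)
RVP^1.25 terms: 0.35 * 7.0^1.25 + 0.65 * 0.7^1.25 = 4.4013
RVP_blend = 4.4013^(1/1.25) = 3.272

3.272 psi


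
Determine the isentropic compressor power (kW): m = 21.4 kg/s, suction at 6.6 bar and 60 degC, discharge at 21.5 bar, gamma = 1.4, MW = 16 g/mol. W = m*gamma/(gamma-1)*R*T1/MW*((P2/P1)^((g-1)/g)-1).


Isentropic work: W = m*(gamma/(gamma-1))*(R*T1/MW)*((P2/P1)^((gamma-1)/gamma) - 1)
T1 = 60 + 273.15 = 333.15 K
Pressure ratio = 21.5 / 6.6 = 3.25758
Exponent = (1.4 - 1)/1.4 = 0.285714
(P2/P1)^exp - 1 = 3.25758^0.285714 - 1 = 0.401333
W = 21.4 * 1.4 / 0.4 * 8.314 * 333.15 / 16 * 0.401333 = 5204

5204 kW


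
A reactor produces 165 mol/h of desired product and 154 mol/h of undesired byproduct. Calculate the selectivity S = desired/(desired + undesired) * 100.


Selectivity = desired / (desired + undesired) * 100
Total products = 165 + 154 = 319 mol/h
S = 165 / 319 * 100
= 0.5172 * 100
= 51.72 %

51.72 %


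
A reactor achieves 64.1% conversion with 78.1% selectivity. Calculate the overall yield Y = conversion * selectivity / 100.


Overall yield = conversion (%) * selectivity (%) / 100
Conversion = 64.1%, Selectivity = 78.1%
Y = 64.1 * 78.1 / 100
= 50.0621 %

50.0621 %


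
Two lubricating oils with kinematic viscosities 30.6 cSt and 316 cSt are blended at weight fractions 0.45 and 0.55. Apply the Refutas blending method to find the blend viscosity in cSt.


Refutas method: VBN_i = 14.534*ln(ln(visc_i + 0.8)) + 10.975, blended linearly by mass fraction; since VBN is linear in VBI_i = ln(ln(visc_i + 0.8)) and the fractions sum to 1, blend VBI directly: visc = exp(exp(VBI_blend)) - 0.8
VBI_1 = ln(ln(30.6 + 0.8)) = 1.23745
VBI_2 = ln(ln(316 + 0.8)) = 1.75064
VBI_blend = 0.45 * 1.23745 + 0.55 * 1.75064 = 1.5197
visc_blend = exp(exp(1.5197)) - 0.8 = 95.83

95.83 cSt


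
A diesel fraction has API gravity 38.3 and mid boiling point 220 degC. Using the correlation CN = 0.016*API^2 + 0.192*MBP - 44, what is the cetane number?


CN = 0.016 * 38.3^2 + 0.192 * 220 - 44
CN = 23.47024 + 42.24 - 44 = 21.71024

21.71024


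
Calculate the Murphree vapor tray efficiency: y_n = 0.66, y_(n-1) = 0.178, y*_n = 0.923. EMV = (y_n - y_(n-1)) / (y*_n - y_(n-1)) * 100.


Murphree vapor efficiency: EMV = (y_n - y_(n-1)) / (y*_n - y_(n-1)) * 100
EMV = (0.66 - 0.178) / (0.923 - 0.178) * 100 = 0.482 / 0.745 * 100 = 64.70

64.70 %


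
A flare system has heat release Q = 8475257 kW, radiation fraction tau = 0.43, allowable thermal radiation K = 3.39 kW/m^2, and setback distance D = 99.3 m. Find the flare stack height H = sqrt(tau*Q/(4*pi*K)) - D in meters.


tau*Q/(4*pi*K) = 0.43 * 8475257 / (4 * pi * 3.39) = 85548.4
sqrt(85548.4) = 292.487
H = 292.487 - 99.3 = 193.2

193.2 m


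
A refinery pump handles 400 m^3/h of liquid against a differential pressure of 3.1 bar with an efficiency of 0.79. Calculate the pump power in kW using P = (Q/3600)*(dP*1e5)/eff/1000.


Q = 400 / 3600 = 0.111111 m^3/s
P = 0.111111 * (3.1 * 1e5) / 0.79 / 1000 = 43.60

43.60 kW


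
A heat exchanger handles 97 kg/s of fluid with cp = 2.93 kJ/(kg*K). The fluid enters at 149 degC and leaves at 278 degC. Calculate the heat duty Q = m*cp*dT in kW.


Q = m_dot * cp * delta_T
delta_T = 278 - 149 = 129 K
Q = 97 * 2.93 * 129
= 284.21 * 129
= 36663.09 kW

36663.09 kW


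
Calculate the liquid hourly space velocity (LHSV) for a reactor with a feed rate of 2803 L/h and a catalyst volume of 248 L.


LHSV = volumetric feed rate / catalyst volume
= 2803 L/h / 248 L
= 11.30 h^-1

11.30 h^-1


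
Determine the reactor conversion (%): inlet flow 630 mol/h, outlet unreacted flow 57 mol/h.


X = (F_in - F_out) / F_in * 100
Moles reacted = 630 - 57 = 573
X = 573 / 630 * 100
= 0.9095 * 100
= 90.95 %

90.95 %


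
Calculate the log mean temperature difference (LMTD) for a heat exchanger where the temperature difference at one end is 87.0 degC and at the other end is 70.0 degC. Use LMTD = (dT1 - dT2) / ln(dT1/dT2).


LMTD = (dT1 - dT2) / ln(dT1/dT2)
= (87.0 - 70.0) / ln(87.0 / 70.0) = 17 / 0.217413 = 78.19

78.19 degC


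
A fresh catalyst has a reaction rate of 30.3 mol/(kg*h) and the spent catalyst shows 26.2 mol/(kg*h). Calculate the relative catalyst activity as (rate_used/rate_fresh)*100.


Activity (%) = (rate_used / rate_fresh) * 100
rate_used = 26.2, rate_fresh = 30.3
= (26.2 / 30.3) * 100
= 0.8647 * 100 = 86.47

86.47 %


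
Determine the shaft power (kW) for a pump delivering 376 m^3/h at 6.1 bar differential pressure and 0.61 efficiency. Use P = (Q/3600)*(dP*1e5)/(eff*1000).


Q = 376 / 3600 = 0.104444 m^3/s
P = 0.104444 * (6.1 * 1e5) / 0.61 / 1000 = 104.4

104.4 kW


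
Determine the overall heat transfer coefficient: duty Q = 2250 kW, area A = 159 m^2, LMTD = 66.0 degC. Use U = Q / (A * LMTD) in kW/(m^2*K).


From Q = U*A*LMTD, U = Q / (A * LMTD)
U = 2250 / (159 * 66.0) = 2250 / 10494 = 0.2144

0.2144 kW/(m^2*K)


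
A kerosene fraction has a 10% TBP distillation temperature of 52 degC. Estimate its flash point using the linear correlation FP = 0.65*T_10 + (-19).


FP = 0.65 * 52 + (-19) = 14.8

14.8 degC


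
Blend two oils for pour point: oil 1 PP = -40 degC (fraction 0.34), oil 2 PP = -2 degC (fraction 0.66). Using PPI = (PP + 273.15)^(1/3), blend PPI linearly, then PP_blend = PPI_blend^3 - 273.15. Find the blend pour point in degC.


PPI_1 = (-40 + 273.15)^(1/3) = 6.15477
PPI_2 = (-2 + 273.15)^(1/3) = 6.472467
PPI_blend = 0.34 * 6.15477 + 0.66 * 6.472467 = 6.36445
PP_blend = 6.36445^3 - 273.15 = 257.7998 - 273.15 = -15.35

-15.35 degC


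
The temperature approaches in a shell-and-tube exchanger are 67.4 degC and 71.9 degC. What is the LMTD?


LMTD = (dT1 - dT2) / ln(dT1/dT2)
= (67.4 - 71.9) / ln(67.4 / 71.9) = -4.5 / -0.0646312 = 69.63

69.63 degC


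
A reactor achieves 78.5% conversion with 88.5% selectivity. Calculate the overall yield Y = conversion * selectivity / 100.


Overall yield = conversion (%) * selectivity (%) / 100
Conversion = 78.5%, Selectivity = 88.5%
Y = 78.5 * 88.5 / 100
= 69.4725 %

69.4725 %


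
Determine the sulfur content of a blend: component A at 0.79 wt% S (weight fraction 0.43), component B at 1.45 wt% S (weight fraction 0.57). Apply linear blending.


Linear sulfur blending: S_blend = x1*S1 + x2*S2
Contribution 1: 0.43 * 0.79 = 0.3397 wt%
Contribution 2: 0.57 * 1.45 = 0.8265 wt%
S_blend = 0.3397 + 0.8265 = 1.1662

1.1662 wt%


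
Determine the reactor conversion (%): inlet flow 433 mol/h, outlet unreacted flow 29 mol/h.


X = (F_in - F_out) / F_in * 100
Moles reacted = 433 - 29 = 404
X = 404 / 433 * 100
= 0.9330 * 100
= 93.30 %

93.30 %


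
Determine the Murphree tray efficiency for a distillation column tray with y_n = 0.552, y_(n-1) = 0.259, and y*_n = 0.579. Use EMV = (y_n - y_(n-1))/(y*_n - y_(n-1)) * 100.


Murphree vapor efficiency: EMV = (y_n - y_(n-1)) / (y*_n - y_(n-1)) * 100
EMV = (0.552 - 0.259) / (0.579 - 0.259) * 100 = 0.293 / 0.32 * 100 = 91.56

91.56 %


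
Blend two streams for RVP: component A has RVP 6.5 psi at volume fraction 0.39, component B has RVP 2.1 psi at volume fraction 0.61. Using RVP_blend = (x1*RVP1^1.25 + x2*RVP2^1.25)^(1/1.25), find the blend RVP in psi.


Chevron index: RVP_blend = (sum xi*RVPi^1.25)^(1/1.25)
RVP^1.25 terms: 0.39 * 6.5^1.25 + 0.61 * 2.1^1.25 = 5.58975
RVP_blend = 5.58975^(1/1.25) = 3.962

3.962 psi


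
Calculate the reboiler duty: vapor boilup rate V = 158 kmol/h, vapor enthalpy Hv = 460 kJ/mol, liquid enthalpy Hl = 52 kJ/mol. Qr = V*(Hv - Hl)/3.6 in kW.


Qr = 158 * (460 - 52) / 3.6 = 158 * 408 / 3.6 = 17910

17910 kW


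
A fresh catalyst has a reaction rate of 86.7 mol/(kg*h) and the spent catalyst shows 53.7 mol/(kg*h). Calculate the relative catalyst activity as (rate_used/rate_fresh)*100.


Activity (%) = (rate_used / rate_fresh) * 100
rate_used = 53.7, rate_fresh = 86.7
= (53.7 / 86.7) * 100
= 0.6194 * 100 = 61.94

61.94 %


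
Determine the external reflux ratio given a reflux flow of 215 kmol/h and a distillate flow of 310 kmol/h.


Reflux ratio definition: R = L / D (liquid returned / distillate withdrawn)
L = 215 kmol/h, D = 310 kmol/h
R = 215 / 310 = 0.6935

0.6935


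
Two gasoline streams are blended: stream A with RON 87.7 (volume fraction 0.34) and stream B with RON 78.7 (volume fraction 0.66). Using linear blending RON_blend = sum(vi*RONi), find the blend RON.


Linear blending: RON_blend = sum(vi * RONi)
Contribution 1: 0.34 * 87.7 = 29.818
Contribution 2: 0.66 * 78.7 = 51.942
RON_blend = 29.818 + 51.942 = 81.76

81.76


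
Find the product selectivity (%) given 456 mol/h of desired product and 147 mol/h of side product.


Selectivity = desired / (desired + undesired) * 100
Total products = 456 + 147 = 603 mol/h
S = 456 / 603 * 100
= 0.7562 * 100
= 75.62 %

75.62 %


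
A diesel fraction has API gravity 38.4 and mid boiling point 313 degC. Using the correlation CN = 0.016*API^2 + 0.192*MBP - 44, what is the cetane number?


CN = 0.016 * 38.4^2 + 0.192 * 313 - 44
CN = 23.59296 + 60.096 - 44 = 39.68896

39.68896


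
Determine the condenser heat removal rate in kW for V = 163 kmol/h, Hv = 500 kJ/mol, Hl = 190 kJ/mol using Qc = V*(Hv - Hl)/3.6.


Qc = 163 * (500 - 190) / 3.6 = 163 * 310 / 3.6 = 14040

14040 kW


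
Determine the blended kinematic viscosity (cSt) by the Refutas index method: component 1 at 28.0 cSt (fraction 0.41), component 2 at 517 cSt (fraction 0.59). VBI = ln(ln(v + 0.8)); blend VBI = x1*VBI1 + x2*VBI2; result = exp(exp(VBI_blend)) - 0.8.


Refutas method: VBN_i = 14.534*ln(ln(visc_i + 0.8)) + 10.975, blended linearly by mass fraction; since VBN is linear in VBI_i = ln(ln(visc_i + 0.8)) and the fractions sum to 1, blend VBI directly: visc = exp(exp(VBI_blend)) - 0.8
VBI_1 = ln(ln(28.0 + 0.8)) = 1.21205
VBI_2 = ln(ln(517 + 0.8)) = 1.83252
VBI_blend = 0.41 * 1.21205 + 0.59 * 1.83252 = 1.57813
visc_blend = exp(exp(1.57813)) - 0.8 = 126.4

126.4 cSt


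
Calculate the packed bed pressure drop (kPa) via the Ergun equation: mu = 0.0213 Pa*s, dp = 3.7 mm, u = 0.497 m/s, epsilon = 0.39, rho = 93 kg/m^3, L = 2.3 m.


dp = 3.7 mm = 0.0037 m
Viscous term = 150*0.0213*0.497*(1-0.39)^2 / (0.0037^2*0.39^3) = 727595
Inertial term = 1.75*93*0.497^2*(1-0.39) / (0.0037*0.39^3) = 111730
dP/L = 727595 + 111730 = 839325 Pa/m
dP = 839325 * 2.3 / 1000 = 1930 kPa

1930 kPa


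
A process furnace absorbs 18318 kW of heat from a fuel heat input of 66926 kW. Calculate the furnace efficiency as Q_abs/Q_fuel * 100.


Furnace efficiency = Q_absorbed / Q_fuel * 100
= 18318 / 66926 * 100 = 27.37

27.37 %


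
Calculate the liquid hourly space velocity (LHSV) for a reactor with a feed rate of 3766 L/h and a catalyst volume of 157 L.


LHSV = volumetric feed rate / catalyst volume
= 3766 L/h / 157 L
= 23.99 h^-1

23.99 h^-1


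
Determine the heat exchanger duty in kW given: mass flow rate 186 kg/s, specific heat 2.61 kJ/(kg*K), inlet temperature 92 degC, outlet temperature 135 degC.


Q = m_dot * cp * delta_T
delta_T = 135 - 92 = 43 K
Q = 186 * 2.61 * 43
= 485.46 * 43
= 20874.78 kW

20874.78 kW


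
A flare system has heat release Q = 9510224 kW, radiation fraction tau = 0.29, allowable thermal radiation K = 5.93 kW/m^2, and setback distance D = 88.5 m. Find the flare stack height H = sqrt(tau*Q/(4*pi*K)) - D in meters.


tau*Q/(4*pi*K) = 0.29 * 9510224 / (4 * pi * 5.93) = 37010.4
sqrt(37010.4) = 192.381
H = 192.381 - 88.5 = 103.9

103.9 m


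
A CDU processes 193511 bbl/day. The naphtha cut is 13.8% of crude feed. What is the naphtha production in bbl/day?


Crude throughput = 193511 bbl/day
Fraction yield = 13.8%
yield = throughput * fraction / 100
yield = 193511 * 13.8 / 100 = 26704.518

26704.518 bbl/day


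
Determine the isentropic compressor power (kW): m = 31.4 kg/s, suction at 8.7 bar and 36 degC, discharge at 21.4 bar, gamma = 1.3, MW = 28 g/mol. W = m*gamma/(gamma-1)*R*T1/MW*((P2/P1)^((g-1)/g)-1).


Isentropic work: W = m*(gamma/(gamma-1))*(R*T1/MW)*((P2/P1)^((gamma-1)/gamma) - 1)
T1 = 36 + 273.15 = 309.15 K
Pressure ratio = 21.4 / 8.7 = 2.45977
Exponent = (1.3 - 1)/1.3 = 0.230769
(P2/P1)^exp - 1 = 2.45977^0.230769 - 1 = 0.230853
W = 31.4 * 1.3 / 0.3 * 8.314 * 309.15 / 28 * 0.230853 = 2883

2883 kW


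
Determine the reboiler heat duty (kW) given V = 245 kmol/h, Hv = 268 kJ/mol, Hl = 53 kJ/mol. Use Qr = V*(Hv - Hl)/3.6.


Qr = 245 * (268 - 53) / 3.6 = 245 * 215 / 3.6 = 14630

14630 kW


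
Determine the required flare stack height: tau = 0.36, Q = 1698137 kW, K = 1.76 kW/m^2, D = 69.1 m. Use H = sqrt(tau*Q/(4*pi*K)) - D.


tau*Q/(4*pi*K) = 0.36 * 1698137 / (4 * pi * 1.76) = 27640.9
sqrt(27640.9) = 166.256
H = 166.256 - 69.1 = 97.16

97.16 m


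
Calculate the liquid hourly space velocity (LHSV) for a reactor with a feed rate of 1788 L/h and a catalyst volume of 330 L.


LHSV = volumetric feed rate / catalyst volume
= 1788 L/h / 330 L
= 5.418 h^-1

5.418 h^-1


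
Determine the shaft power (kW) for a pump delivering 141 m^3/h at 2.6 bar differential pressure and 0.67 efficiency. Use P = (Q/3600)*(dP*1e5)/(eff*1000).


Q = 141 / 3600 = 0.0391667 m^3/s
P = 0.0391667 * (2.6 * 1e5) / 0.67 / 1000 = 15.20

15.20 kW


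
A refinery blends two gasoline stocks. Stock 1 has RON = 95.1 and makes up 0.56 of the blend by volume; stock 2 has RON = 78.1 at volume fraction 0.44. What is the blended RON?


Linear blending: RON_blend = sum(vi * RONi)
Contribution 1: 0.56 * 95.1 = 53.256
Contribution 2: 0.44 * 78.1 = 34.364
RON_blend = 53.256 + 34.364 = 87.62

87.62


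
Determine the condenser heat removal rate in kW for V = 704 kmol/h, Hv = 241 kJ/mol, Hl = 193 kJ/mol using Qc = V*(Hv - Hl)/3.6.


Qc = 704 * (241 - 193) / 3.6 = 704 * 48 / 3.6 = 9387

9387 kW


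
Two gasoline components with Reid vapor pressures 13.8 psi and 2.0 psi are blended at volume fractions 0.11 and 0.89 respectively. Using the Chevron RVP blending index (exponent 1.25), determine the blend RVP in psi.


Chevron index: RVP_blend = (sum xi*RVPi^1.25)^(1/1.25)
RVP^1.25 terms: 0.11 * 13.8^1.25 + 0.89 * 2.0^1.25 = 5.04257
RVP_blend = 5.04257^(1/1.25) = 3.649

3.649 psi


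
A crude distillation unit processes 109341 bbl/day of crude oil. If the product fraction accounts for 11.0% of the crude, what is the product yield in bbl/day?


Crude throughput = 109341 bbl/day
Fraction yield = 11.0%
yield = throughput * fraction / 100
yield = 109341 * 11.0 / 100 = 12027.51

12027.51 bbl/day


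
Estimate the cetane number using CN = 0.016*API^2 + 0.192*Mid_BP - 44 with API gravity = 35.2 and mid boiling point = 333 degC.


CN = 0.016 * 35.2^2 + 0.192 * 333 - 44
CN = 19.82464 + 63.936 - 44 = 39.76064

39.76064


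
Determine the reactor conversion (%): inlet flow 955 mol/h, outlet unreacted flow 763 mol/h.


X = (F_in - F_out) / F_in * 100
Moles reacted = 955 - 763 = 192
X = 192 / 955 * 100
= 0.2010 * 100
= 20.10 %

20.10 %


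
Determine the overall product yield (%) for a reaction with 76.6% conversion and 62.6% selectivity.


Overall yield = conversion (%) * selectivity (%) / 100
Conversion = 76.6%, Selectivity = 62.6%
Y = 76.6 * 62.6 / 100
= 47.9516 %

47.9516 %


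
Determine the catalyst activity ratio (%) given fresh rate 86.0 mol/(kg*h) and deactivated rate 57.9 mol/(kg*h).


Activity (%) = (rate_used / rate_fresh) * 100
rate_used = 57.9, rate_fresh = 86.0
= (57.9 / 86.0) * 100
= 0.6733 * 100 = 67.33

67.33 %


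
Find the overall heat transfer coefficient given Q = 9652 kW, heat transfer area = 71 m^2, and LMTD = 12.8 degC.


From Q = U*A*LMTD, U = Q / (A * LMTD)
U = 9652 / (71 * 12.8) = 9652 / 908.8 = 10.62

10.62 kW/(m^2*K)


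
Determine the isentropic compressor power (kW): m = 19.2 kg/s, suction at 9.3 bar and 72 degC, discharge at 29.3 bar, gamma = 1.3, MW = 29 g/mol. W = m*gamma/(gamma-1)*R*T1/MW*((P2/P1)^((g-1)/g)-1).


Isentropic work: W = m*(gamma/(gamma-1))*(R*T1/MW)*((P2/P1)^((gamma-1)/gamma) - 1)
T1 = 72 + 273.15 = 345.15 K
Pressure ratio = 29.3 / 9.3 = 3.15054
Exponent = (1.3 - 1)/1.3 = 0.230769
(P2/P1)^exp - 1 = 3.15054^0.230769 - 1 = 0.303202
W = 19.2 * 1.3 / 0.3 * 8.314 * 345.15 / 29 * 0.303202 = 2496

2496 kW


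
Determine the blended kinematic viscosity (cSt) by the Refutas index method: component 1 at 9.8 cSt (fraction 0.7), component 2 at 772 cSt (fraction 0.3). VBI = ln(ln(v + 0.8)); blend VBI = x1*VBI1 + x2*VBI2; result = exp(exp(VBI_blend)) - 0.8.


Refutas method: VBN_i = 14.534*ln(ln(visc_i + 0.8)) + 10.975, blended linearly by mass fraction; since VBN is linear in VBI_i = ln(ln(visc_i + 0.8)) and the fractions sum to 1, blend VBI directly: visc = exp(exp(VBI_blend)) - 0.8
VBI_1 = ln(ln(9.8 + 0.8)) = 0.859023
VBI_2 = ln(ln(772 + 0.8)) = 1.89462
VBI_blend = 0.7 * 0.859023 + 0.3 * 1.89462 = 1.1697
visc_blend = exp(exp(1.1697)) - 0.8 = 24.25

24.25 cSt


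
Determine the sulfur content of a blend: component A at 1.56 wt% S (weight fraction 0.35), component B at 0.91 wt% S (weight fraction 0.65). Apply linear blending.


Linear sulfur blending: S_blend = x1*S1 + x2*S2
Contribution 1: 0.35 * 1.56 = 0.546 wt%
Contribution 2: 0.65 * 0.91 = 0.5915 wt%
S_blend = 0.546 + 0.5915 = 1.1375

1.1375 wt%


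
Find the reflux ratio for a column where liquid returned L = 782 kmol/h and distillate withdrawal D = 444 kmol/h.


Reflux ratio definition: R = L / D (liquid returned / distillate withdrawn)
L = 782 kmol/h, D = 444 kmol/h
R = 782 / 444 = 1.761

1.761


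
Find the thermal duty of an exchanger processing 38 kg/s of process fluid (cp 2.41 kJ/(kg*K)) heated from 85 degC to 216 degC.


Q = m_dot * cp * delta_T
delta_T = 216 - 85 = 131 K
Q = 38 * 2.41 * 131
= 91.58 * 131
= 11996.98 kW

11996.98 kW


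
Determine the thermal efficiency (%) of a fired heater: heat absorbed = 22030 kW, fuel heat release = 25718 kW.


Furnace efficiency = Q_absorbed / Q_fuel * 100
= 22030 / 25718 * 100 = 85.66

85.66 %


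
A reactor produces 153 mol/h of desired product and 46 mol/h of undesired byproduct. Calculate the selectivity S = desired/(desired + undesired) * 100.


Selectivity = desired / (desired + undesired) * 100
Total products = 153 + 46 = 199 mol/h
S = 153 / 199 * 100
= 0.7688 * 100
= 76.88 %

76.88 %


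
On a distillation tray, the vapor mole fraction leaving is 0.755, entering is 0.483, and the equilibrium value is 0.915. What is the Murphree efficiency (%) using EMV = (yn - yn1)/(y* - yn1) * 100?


Murphree vapor efficiency: EMV = (y_n - y_(n-1)) / (y*_n - y_(n-1)) * 100
EMV = (0.755 - 0.483) / (0.915 - 0.483) * 100 = 0.272 / 0.432 * 100 = 62.96

62.96 %


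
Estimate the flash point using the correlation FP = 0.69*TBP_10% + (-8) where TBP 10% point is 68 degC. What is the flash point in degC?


FP = 0.69 * 68 + (-8) = 38.92

38.92 degC


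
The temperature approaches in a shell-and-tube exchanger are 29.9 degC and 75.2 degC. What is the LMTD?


LMTD = (dT1 - dT2) / ln(dT1/dT2)
= (29.9 - 75.2) / ln(29.9 / 75.2) = -45.3 / -0.922293 = 49.12

49.12 degC


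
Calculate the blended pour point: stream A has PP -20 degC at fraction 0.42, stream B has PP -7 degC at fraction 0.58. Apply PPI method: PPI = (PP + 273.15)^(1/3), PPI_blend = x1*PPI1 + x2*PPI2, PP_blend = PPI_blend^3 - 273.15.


PPI_1 = (-20 + 273.15)^(1/3) = 6.325953
PPI_2 = (-7 + 273.15)^(1/3) = 6.432436
PPI_blend = 0.42 * 6.325953 + 0.58 * 6.432436 = 6.387713
PP_blend = 6.387713^3 - 273.15 = 260.6371 - 273.15 = -12.51

-12.51 degC


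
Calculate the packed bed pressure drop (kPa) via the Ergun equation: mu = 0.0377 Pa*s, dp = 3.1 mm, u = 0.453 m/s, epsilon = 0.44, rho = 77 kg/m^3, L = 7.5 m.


dp = 3.1 mm = 0.0031 m
Viscous term = 150*0.0377*0.453*(1-0.44)^2 / (0.0031^2*0.44^3) = 981353
Inertial term = 1.75*77*0.453^2*(1-0.44) / (0.0031*0.44^3) = 58639.9
dP/L = 981353 + 58639.9 = 1039990 Pa/m
dP = 1039990 * 7.5 / 1000 = 7800 kPa

7800 kPa


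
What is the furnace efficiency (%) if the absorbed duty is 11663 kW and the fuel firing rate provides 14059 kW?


Furnace efficiency = Q_absorbed / Q_fuel * 100
= 11663 / 14059 * 100 = 82.96

82.96 %


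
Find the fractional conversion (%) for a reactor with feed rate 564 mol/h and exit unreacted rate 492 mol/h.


X = (F_in - F_out) / F_in * 100
Moles reacted = 564 - 492 = 72
X = 72 / 564 * 100
= 0.1277 * 100
= 12.77 %

12.77 %


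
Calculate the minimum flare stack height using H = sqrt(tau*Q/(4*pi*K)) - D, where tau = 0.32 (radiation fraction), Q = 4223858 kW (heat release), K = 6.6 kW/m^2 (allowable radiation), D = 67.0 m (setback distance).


tau*Q/(4*pi*K) = 0.32 * 4223858 / (4 * pi * 6.6) = 16296.9
sqrt(16296.9) = 127.659
H = 127.659 - 67.0 = 60.66

60.66 m


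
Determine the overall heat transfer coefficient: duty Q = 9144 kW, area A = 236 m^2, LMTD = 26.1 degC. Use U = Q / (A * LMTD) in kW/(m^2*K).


From Q = U*A*LMTD, U = Q / (A * LMTD)
U = 9144 / (236 * 26.1) = 9144 / 6159.6 = 1.485

1.485 kW/(m^2*K)


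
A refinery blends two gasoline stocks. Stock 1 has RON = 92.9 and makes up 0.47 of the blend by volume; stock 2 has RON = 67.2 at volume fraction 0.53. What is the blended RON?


Linear blending: RON_blend = sum(vi * RONi)
Contribution 1: 0.47 * 92.9 = 43.663
Contribution 2: 0.53 * 67.2 = 35.616
RON_blend = 43.663 + 35.616 = 79.279

79.279


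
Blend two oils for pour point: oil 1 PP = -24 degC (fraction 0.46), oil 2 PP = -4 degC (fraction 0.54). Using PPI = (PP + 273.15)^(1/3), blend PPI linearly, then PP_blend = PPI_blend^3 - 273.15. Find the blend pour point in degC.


PPI_1 = (-24 + 273.15)^(1/3) = 6.292458
PPI_2 = (-4 + 273.15)^(1/3) = 6.456514
PPI_blend = 0.46 * 6.292458 + 0.54 * 6.456514 = 6.381048
PP_blend = 6.381048^3 - 273.15 = 259.8221 - 273.15 = -13.33

-13.33 degC


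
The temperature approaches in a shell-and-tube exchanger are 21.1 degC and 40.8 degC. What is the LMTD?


LMTD = (dT1 - dT2) / ln(dT1/dT2)
= (21.1 - 40.8) / ln(21.1 / 40.8) = -19.7 / -0.659409 = 29.88

29.88 degC


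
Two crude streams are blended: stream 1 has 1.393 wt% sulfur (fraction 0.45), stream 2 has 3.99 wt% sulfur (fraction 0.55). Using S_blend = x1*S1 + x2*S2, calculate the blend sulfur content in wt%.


Linear sulfur blending: S_blend = x1*S1 + x2*S2
Contribution 1: 0.45 * 1.393 = 0.62685 wt%
Contribution 2: 0.55 * 3.99 = 2.1945 wt%
S_blend = 0.62685 + 2.1945 = 2.82135

2.82135 wt%


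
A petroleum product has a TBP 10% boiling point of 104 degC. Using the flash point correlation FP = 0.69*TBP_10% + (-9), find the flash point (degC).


FP = 0.69 * 104 + (-9) = 62.76

62.76 degC


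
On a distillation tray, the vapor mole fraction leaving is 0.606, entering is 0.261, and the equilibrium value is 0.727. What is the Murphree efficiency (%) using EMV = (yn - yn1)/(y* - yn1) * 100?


Murphree vapor efficiency: EMV = (y_n - y_(n-1)) / (y*_n - y_(n-1)) * 100
EMV = (0.606 - 0.261) / (0.727 - 0.261) * 100 = 0.345 / 0.466 * 100 = 74.03

74.03 %


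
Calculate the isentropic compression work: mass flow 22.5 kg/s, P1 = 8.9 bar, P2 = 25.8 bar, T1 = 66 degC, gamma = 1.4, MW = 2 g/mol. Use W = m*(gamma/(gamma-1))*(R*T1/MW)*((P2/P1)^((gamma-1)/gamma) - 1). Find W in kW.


Isentropic work: W = m*(gamma/(gamma-1))*(R*T1/MW)*((P2/P1)^((gamma-1)/gamma) - 1)
T1 = 66 + 273.15 = 339.15 K
Pressure ratio = 25.8 / 8.9 = 2.89888
Exponent = (1.4 - 1)/1.4 = 0.285714
(P2/P1)^exp - 1 = 2.89888^0.285714 - 1 = 0.355394
W = 22.5 * 1.4 / 0.4 * 8.314 * 339.15 / 2 * 0.355394 = 39460

39460 kW


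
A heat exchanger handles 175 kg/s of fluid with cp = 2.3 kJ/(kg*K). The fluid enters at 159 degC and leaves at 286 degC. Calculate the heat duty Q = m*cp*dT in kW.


Q = m_dot * cp * delta_T
delta_T = 286 - 159 = 127 K
Q = 175 * 2.3 * 127
= 402.5 * 127
= 51117.5 kW

51117.5 kW


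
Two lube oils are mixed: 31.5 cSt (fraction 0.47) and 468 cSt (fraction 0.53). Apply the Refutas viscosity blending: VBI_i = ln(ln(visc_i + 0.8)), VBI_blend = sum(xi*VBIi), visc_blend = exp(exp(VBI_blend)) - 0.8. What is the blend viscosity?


Refutas method: VBN_i = 14.534*ln(ln(visc_i + 0.8)) + 10.975, blended linearly by mass fraction; since VBN is linear in VBI_i = ln(ln(visc_i + 0.8)) and the fractions sum to 1, blend VBI directly: visc = exp(exp(VBI_blend)) - 0.8
VBI_1 = ln(ln(31.5 + 0.8)) = 1.24561
VBI_2 = ln(ln(468 + 0.8)) = 1.81648
VBI_blend = 0.47 * 1.24561 + 0.53 * 1.81648 = 1.54817
visc_blend = exp(exp(1.54817)) - 0.8 = 109.5

109.5 cSt


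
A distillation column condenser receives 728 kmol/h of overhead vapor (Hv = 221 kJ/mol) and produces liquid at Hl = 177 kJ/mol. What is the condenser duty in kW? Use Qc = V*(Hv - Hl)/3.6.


Qc = 728 * (221 - 177) / 3.6 = 728 * 44 / 3.6 = 8898

8898 kW


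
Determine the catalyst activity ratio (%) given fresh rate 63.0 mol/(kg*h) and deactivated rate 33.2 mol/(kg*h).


Activity (%) = (rate_used / rate_fresh) * 100
rate_used = 33.2, rate_fresh = 63.0
= (33.2 / 63.0) * 100
= 0.5270 * 100 = 52.70

52.70 %


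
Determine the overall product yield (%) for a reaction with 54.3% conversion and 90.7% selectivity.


Overall yield = conversion (%) * selectivity (%) / 100
Conversion = 54.3%, Selectivity = 90.7%
Y = 54.3 * 90.7 / 100
= 49.2501 %

49.2501 %


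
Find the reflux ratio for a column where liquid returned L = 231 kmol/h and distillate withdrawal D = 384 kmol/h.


Reflux ratio definition: R = L / D (liquid returned / distillate withdrawn)
L = 231 kmol/h, D = 384 kmol/h
R = 231 / 384 = 0.6016

0.6016


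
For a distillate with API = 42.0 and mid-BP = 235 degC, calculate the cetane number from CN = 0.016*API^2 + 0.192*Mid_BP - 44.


CN = 0.016 * 42.0^2 + 0.192 * 235 - 44
CN = 28.224 + 45.12 - 44 = 29.344

29.344


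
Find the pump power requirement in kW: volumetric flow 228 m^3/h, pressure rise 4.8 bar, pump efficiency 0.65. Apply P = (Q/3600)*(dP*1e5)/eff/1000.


Q = 228 / 3600 = 0.0633333 m^3/s
P = 0.0633333 * (4.8 * 1e5) / 0.65 / 1000 = 46.77

46.77 kW


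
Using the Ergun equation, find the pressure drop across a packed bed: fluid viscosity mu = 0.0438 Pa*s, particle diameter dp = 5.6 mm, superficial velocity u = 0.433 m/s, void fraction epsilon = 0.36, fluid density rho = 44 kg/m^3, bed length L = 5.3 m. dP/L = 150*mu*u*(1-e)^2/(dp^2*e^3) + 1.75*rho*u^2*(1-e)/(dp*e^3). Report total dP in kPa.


dp = 5.6 mm = 0.0056 m
Viscous term = 150*0.0438*0.433*(1-0.36)^2 / (0.0056^2*0.36^3) = 796397
Inertial term = 1.75*44*0.433^2*(1-0.36) / (0.0056*0.36^3) = 35363.2
dP/L = 796397 + 35363.2 = 831760 Pa/m
dP = 831760 * 5.3 / 1000 = 4408 kPa

4408 kPa


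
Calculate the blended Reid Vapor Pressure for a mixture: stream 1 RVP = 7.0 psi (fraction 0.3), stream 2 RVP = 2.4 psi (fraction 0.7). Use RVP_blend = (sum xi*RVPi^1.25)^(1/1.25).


Chevron index: RVP_blend = (sum xi*RVPi^1.25)^(1/1.25)
RVP^1.25 terms: 0.3 * 7.0^1.25 + 0.7 * 2.4^1.25 = 5.50685
RVP_blend = 5.50685^(1/1.25) = 3.915

3.915 psi


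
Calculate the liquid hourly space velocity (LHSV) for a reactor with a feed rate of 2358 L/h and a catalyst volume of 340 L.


LHSV = volumetric feed rate / catalyst volume
= 2358 L/h / 340 L
= 6.935 h^-1

6.935 h^-1


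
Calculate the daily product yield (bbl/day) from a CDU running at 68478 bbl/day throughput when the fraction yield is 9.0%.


Crude throughput = 68478 bbl/day
Fraction yield = 9.0%
yield = throughput * fraction / 100
yield = 68478 * 9.0 / 100 = 6163.02

6163.02 bbl/day


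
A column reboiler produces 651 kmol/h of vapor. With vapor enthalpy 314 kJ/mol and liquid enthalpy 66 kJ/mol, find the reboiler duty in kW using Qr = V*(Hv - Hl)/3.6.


Qr = 651 * (314 - 66) / 3.6 = 651 * 248 / 3.6 = 44850

44850 kW


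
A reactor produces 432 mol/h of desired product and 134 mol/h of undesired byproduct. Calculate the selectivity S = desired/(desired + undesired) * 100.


Selectivity = desired / (desired + undesired) * 100
Total products = 432 + 134 = 566 mol/h
S = 432 / 566 * 100
= 0.7633 * 100
= 76.33 %

76.33 %


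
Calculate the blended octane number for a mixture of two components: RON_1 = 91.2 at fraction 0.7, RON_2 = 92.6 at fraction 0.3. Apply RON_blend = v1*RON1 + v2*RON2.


Linear blending: RON_blend = sum(vi * RONi)
Contribution 1: 0.7 * 91.2 = 63.84
Contribution 2: 0.3 * 92.6 = 27.78
RON_blend = 63.84 + 27.78 = 91.62

91.62


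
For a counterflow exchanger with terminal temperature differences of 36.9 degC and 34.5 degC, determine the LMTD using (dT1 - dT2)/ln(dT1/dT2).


LMTD = (dT1 - dT2) / ln(dT1/dT2)
= (36.9 - 34.5) / ln(36.9 / 34.5) = 2.4 / 0.0672522 = 35.69

35.69 degC


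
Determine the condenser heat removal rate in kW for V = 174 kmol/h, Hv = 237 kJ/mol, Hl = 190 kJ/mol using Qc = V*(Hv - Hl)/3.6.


Qc = 174 * (237 - 190) / 3.6 = 174 * 47 / 3.6 = 2272

2272 kW


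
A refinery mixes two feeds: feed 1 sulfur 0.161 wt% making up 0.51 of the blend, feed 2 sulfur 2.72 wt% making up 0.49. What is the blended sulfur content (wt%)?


Linear sulfur blending: S_blend = x1*S1 + x2*S2
Contribution 1: 0.51 * 0.161 = 0.08211 wt%
Contribution 2: 0.49 * 2.72 = 1.3328 wt%
S_blend = 0.08211 + 1.3328 = 1.41491

1.41491 wt%


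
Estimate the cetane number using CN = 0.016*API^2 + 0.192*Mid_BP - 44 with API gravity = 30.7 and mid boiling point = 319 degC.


CN = 0.016 * 30.7^2 + 0.192 * 319 - 44
CN = 15.07984 + 61.248 - 44 = 32.32784

32.32784


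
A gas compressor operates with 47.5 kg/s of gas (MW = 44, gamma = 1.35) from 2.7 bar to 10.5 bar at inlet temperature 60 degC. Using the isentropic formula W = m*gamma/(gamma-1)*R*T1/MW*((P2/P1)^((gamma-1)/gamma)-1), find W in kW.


Isentropic work: W = m*(gamma/(gamma-1))*(R*T1/MW)*((P2/P1)^((gamma-1)/gamma) - 1)
T1 = 60 + 273.15 = 333.15 K
Pressure ratio = 10.5 / 2.7 = 3.88889
Exponent = (1.35 - 1)/1.35 = 0.259259
(P2/P1)^exp - 1 = 3.88889^0.259259 - 1 = 0.422059
W = 47.5 * 1.35 / 0.35 * 8.314 * 333.15 / 44 * 0.422059 = 4868

4868 kW


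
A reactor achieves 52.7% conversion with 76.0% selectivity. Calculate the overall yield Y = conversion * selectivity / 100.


Overall yield = conversion (%) * selectivity (%) / 100
Conversion = 52.7%, Selectivity = 76.0%
Y = 52.7 * 76.0 / 100
= 40.052 %

40.052 %


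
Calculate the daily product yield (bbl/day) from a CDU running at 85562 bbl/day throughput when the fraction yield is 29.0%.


Crude throughput = 85562 bbl/day
Fraction yield = 29.0%
yield = throughput * fraction / 100
yield = 85562 * 29.0 / 100 = 24812.98

24812.98 bbl/day


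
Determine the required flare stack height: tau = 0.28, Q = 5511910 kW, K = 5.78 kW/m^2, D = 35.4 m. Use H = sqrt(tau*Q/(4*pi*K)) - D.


tau*Q/(4*pi*K) = 0.28 * 5511910 / (4 * pi * 5.78) = 21248.2
sqrt(21248.2) = 145.768
H = 145.768 - 35.4 = 110.4

110.4 m


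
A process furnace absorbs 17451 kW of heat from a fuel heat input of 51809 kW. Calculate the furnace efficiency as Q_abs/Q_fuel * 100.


Furnace efficiency = Q_absorbed / Q_fuel * 100
= 17451 / 51809 * 100 = 33.68

33.68 %


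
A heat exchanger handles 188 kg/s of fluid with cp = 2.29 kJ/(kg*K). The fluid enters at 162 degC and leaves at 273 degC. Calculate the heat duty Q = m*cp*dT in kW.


Q = m_dot * cp * delta_T
delta_T = 273 - 162 = 111 K
Q = 188 * 2.29 * 111
= 430.52 * 111
= 47787.72 kW

47787.72 kW


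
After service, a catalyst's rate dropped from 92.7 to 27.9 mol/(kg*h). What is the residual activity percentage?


Activity (%) = (rate_used / rate_fresh) * 100
rate_used = 27.9, rate_fresh = 92.7
= (27.9 / 92.7) * 100
= 0.3010 * 100 = 30.10

30.10 %


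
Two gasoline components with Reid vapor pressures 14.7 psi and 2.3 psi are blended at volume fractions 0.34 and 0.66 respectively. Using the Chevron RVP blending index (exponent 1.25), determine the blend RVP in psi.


Chevron index: RVP_blend = (sum xi*RVPi^1.25)^(1/1.25)
RVP^1.25 terms: 0.34 * 14.7^1.25 + 0.66 * 2.3^1.25 = 11.6559
RVP_blend = 11.6559^(1/1.25) = 7.132

7.132 psi


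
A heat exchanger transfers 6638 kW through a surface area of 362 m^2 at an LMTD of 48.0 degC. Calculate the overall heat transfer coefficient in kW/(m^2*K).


From Q = U*A*LMTD, U = Q / (A * LMTD)
U = 6638 / (362 * 48.0) = 6638 / 17376 = 0.3820

0.3820 kW/(m^2*K)


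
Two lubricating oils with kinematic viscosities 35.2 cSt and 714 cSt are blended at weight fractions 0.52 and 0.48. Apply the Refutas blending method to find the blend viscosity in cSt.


Refutas method: VBN_i = 14.534*ln(ln(visc_i + 0.8)) + 10.975, blended linearly by mass fraction; since VBN is linear in VBI_i = ln(ln(visc_i + 0.8)) and the fractions sum to 1, blend VBI directly: visc = exp(exp(VBI_blend)) - 0.8
VBI_1 = ln(ln(35.2 + 0.8)) = 1.27635
VBI_2 = ln(ln(714 + 0.8)) = 1.88282
VBI_blend = 0.52 * 1.27635 + 0.48 * 1.88282 = 1.56746
visc_blend = exp(exp(1.56746)) - 0.8 = 120.0

120.0 cSt


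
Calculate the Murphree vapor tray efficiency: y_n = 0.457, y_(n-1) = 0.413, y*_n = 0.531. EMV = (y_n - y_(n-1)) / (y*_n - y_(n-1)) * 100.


Murphree vapor efficiency: EMV = (y_n - y_(n-1)) / (y*_n - y_(n-1)) * 100
EMV = (0.457 - 0.413) / (0.531 - 0.413) * 100 = 0.044 / 0.118 * 100 = 37.29

37.29 %


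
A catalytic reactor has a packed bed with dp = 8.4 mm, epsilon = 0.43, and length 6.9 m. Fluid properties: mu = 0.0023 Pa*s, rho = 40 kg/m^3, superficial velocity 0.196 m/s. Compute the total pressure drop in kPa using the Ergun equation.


dp = 8.4 mm = 0.0084 m
Viscous term = 150*0.0023*0.196*(1-0.43)^2 / (0.0084^2*0.43^3) = 3916.16
Inertial term = 1.75*40*0.196^2*(1-0.43) / (0.0084*0.43^3) = 2295.09
dP/L = 3916.16 + 2295.09 = 6211.25 Pa/m
dP = 6211.25 * 6.9 / 1000 = 42.86 kPa

42.86 kPa
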